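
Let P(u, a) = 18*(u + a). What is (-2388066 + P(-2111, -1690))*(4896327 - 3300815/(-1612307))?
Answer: -19392431909362070736/1612307 ≈ -1.2028e+13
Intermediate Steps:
P(u, a) = 18*a + 18*u (P(u, a) = 18*(a + u) = 18*a + 18*u)
(-2388066 + P(-2111, -1690))*(4896327 - 3300815/(-1612307)) = (-2388066 + (18*(-1690) + 18*(-2111)))*(4896327 - 3300815/(-1612307)) = (-2388066 + (-30420 - 37998))*(4896327 - 3300815*(-1/1612307)) = (-2388066 - 68418)*(4896327 + 3300815/1612307) = -2456484*7894385597204/1612307 = -19392431909362070736/1612307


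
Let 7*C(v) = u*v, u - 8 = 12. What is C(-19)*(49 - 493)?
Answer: 168720/7 ≈ 24103.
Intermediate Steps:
u = 20 (u = 8 + 12 = 20)
C(v) = 20*v/7 (C(v) = (20*v)/7 = 20*v/7)
C(-19)*(49 - 493) = ((20/7)*(-19))*(49 - 493) = -380/7*(-444) = 168720/7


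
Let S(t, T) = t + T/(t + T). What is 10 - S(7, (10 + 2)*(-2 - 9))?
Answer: 243/125 ≈ 1.9440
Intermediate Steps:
S(t, T) = t + T/(T + t)
10 - S(7, (10 + 2)*(-2 - 9)) = 10 - ((10 + 2)*(-2 - 9) + 7**2 + ((10 + 2)*(-2 - 9))*7)/((10 + 2)*(-2 - 9) + 7) = 10 - (12*(-11) + 49 + (12*(-11))*7)/(12*(-11) + 7) = 10 - (-132 + 49 - 132*7)/(-132 + 7) = 10 - (-132 + 49 - 924)/(-125) = 10 - (-1)*(-1007)/125 = 10 - 1*1007/125 = 10 - 1007/125 = 243/125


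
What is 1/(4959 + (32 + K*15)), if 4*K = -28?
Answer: 1/4886 ≈ 0.00020467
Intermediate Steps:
K = -7 (K = (¼)*(-28) = -7)
1/(4959 + (32 + K*15)) = 1/(4959 + (32 - 7*15)) = 1/(4959 + (32 - 105)) = 1/(4959 - 73) = 1/4886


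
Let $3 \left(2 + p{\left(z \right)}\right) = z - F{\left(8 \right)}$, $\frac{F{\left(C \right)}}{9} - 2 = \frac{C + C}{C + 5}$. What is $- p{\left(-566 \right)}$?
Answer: $\frac{7814}{39} \approx 200.36$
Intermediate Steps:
$F{\left(C \right)} = 18 + \frac{18 C}{5 + C}$ ($F{\left(C \right)} = 18 + 9 \frac{C + C}{C + 5} = 18 + 9 \frac{2 C}{5 + C} = 18 + \frac{18 C}{5 + C}$)
$p{\left(z \right)} = - \frac{152}{13} + \frac{z}{3}$ ($p{\left(z \right)} = -2 + \frac{z - \frac{18 \left(5 + 2 \cdot 8\right)}{5 + 8}}{3} = -2 + \frac{z - \frac{18 \left(5 + 16\right)}{13}}{3} = -2 + \frac{z - 18 \cdot \frac{1}{13} \cdot 21}{3} = -2 + \frac{z - \frac{378}{13}}{3} = -2 + \frac{- \frac{378}{13} + z}{3} = -2 + \left(- \frac{126}{13} + \frac{z}{3}\right) = - \frac{152}{13} + \frac{z}{3}$)
$- p{\left(-566 \right)} = - (- \frac{152}{13} + \frac{1}{3} \left(-566\right)) = - (- \frac{152}{13} - \frac{566}{3}) = \left(-1\right) \left(- \frac{7814}{39}\right) = \frac{7814}{39}$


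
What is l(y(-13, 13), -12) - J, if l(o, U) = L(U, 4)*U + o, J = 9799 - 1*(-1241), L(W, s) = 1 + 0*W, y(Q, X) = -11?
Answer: -11063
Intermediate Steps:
L(W, s) = 1 (L(W, s) = 1 + 0 = 1)
J = 11040 (J = 9799 + 1241 = 11040)
l(o, U) = U + o (l(o, U) = 1*U + o = U + o)
l(y(-13, 13), -12) - J = (-12 - 11) - 1*11040 = -23 - 11040 = -11063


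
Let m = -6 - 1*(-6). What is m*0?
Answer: 0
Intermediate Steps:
m = 0 (m = -6 + 6 = 0)
m*0 = 0*0 = 0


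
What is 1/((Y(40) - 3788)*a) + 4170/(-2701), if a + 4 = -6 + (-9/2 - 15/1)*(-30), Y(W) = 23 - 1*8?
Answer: -9046713451/5859751975 ≈ -1.5439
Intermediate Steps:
Y(W) = 15 (Y(W) = 23 - 8 = 15)
a = 575 (a = -4 + (-6 + (-9/2 - 15/1)*(-30)) = -4 + (-6 + (-9*½ - 15*1)*(-30)) = -4 + (-6 + (-9/2 - 15)*(-30)) = -4 + (-6 - 39/2*(-30)) = -4 + (-6 + 585) = -4 + 579 = 575)
1/((Y(40) - 3788)*a) + 4170/(-2701) = 1/((15 - 3788)*575) + 4170/(-2701) = (1/575)/(-3773) + 4170*(-1/2701) = -1/3773*1/575 - 4170/2701 = -1/2169475 - 4170/2701 = -9046713451/5859751975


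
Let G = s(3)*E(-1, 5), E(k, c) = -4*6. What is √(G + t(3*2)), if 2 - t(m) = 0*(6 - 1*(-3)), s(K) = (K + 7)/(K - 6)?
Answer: √82 ≈ 9.0554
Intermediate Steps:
E(k, c) = -24
s(K) = (7 + K)/(-6 + K)
t(m) = 2 (t(m) = 2 - 0*(6 - 1*(-3)) = 2 - 0*(6 + 3) = 2 - 0*9 = 2 - 1*0 = 2 + 0 = 2)
G = 80 (G = ((7 + 3)/(-6 + 3))*(-24) = (10/(-3))*(-24) = -⅓*10*(-24) = -10/3*(-24) = 80)
√(G + t(3*2)) = √(80 + 2) = √82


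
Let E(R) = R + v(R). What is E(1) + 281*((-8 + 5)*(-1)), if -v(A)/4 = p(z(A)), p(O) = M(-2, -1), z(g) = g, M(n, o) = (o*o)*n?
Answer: 852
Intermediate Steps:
M(n, o) = n*o² (M(n, o) = o²*n = n*o²)
p(O) = -2 (p(O) = -2*(-1)² = -2*1 = -2)
v(A) = 8 (v(A) = -4*(-2) = 8)
E(R) = 8 + R (E(R) = R + 8 = 8 + R)
E(1) + 281*((-8 + 5)*(-1)) = (8 + 1) + 281*((-8 + 5)*(-1)) = 9 + 281*(-3*(-1)) = 9 + 281*3 = 9 + 843 = 852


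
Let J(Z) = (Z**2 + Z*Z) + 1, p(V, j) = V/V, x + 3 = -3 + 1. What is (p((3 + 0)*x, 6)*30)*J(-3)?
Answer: 570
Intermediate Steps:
x = -5 (x = -3 + (-3 + 1) = -3 - 2 = -5)
p(V, j) = 1
J(Z) = 1 + 2*Z**2 (J(Z) = (Z**2 + Z**2) + 1 = 2*Z**2 + 1 = 1 + 2*Z**2)
(p((3 + 0)*x, 6)*30)*J(-3) = (1*30)*(1 + 2*(-3)**2) = 30*(1 + 2*9) = 30*(1 + 18) = 30*19 = 570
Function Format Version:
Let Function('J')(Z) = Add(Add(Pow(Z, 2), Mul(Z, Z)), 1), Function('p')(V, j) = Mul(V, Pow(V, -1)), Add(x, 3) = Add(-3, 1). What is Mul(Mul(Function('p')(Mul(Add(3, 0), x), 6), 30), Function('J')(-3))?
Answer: 570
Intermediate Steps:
x = -5 (x = Add(-3, Add(-3, 1)) = Add(-3, -2) = -5)
Function('p')(V, j) = 1
Function('J')(Z) = Add(1, Mul(2, Pow(Z, 2))) (Function('J')(Z) = Add(Add(Pow(Z, 2), Pow(Z, 2)), 1) = Add(Mul(2, Pow(Z, 2)), 1) = Add(1, Mul(2, Pow(Z, 2))))
Mul(Mul(Function('p')(Mul(Add(3, 0), x), 6), 30), Function('J')(-3)) = Mul(Mul(1, 30), Add(1, Mul(2, Pow(-3, 2)))) = Mul(30, Add(1, Mul(2, 9))) = Mul(30, Add(1, 18)) = Mul(30, 19) = 570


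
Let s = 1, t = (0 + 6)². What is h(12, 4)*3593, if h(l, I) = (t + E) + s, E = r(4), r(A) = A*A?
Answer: 190429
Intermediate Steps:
t = 36 (t = 6² = 36)
r(A) = A²
E = 16 (E = 4² = 16)
h(l, I) = 53 (h(l, I) = (36 + 16) + 1 = 52 + 1 = 53)
h(12, 4)*3593 = 53*3593 = 190429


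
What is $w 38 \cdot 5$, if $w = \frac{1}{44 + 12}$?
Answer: $\frac{95}{28} \approx 3.3929$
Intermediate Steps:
$w = \frac{1}{56} \approx 0.017857$
$w 38 \cdot 5 = \frac{1}{56} \cdot 38 \cdot 5 = \frac{19}{28} \cdot 5 = \frac{95}{28}$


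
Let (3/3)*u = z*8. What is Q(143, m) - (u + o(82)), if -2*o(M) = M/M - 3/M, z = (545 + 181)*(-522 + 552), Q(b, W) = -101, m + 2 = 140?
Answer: -28591845/164 ≈ -1.7434e+5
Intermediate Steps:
m = 138 (m = -2 + 140 = 138)
z = 21780 (z = 726*30 = 21780)
o(M) = -1/2 + 3/(2*M) (o(M) = -(M/M - 3/M)/2 = -(1 - 3/M)/2 = -1/2 + 3/(2*M))
u = 174240 (u = 21780*8 = 174240)
Q(143, m) - (u + o(82)) = -101 - (174240 + (1/2)*(3 - 1*82)/82) = -101 - (174240 + (1/2)*(1/82)*(3 - 82)) = -101 - (174240 + (1/2)*(1/82)*(-79)) = -101 - (174240 - 79/164) = -101 - 1*28575281/164 = -101 - 28575281/164 = -28591845/164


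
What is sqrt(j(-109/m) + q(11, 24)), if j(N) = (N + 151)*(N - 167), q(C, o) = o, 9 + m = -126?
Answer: 28*I*sqrt(585926)/135 ≈ 158.76*I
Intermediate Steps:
m = -135 (m = -9 - 126 = -135)
j(N) = (-167 + N)*(151 + N) (j(N) = (151 + N)*(-167 + N) = (-167 + N)*(151 + N))
sqrt(j(-109/m) + q(11, 24)) = sqrt((-25217 + (-109/(-135))**2 - (-1744)/(-135)) + 24) = sqrt((-25217 + (-109*(-1/135))**2 - (-1744)*(-1)/135) + 24) = sqrt((-25217 + (109/135)**2 - 16*109/135) + 24) = sqrt((-25217 + 11881/18225 - 1744/135) + 24) = sqrt(-459803384/18225 + 24) = sqrt(-459365984/18225) = 28*I*sqrt(585926)/135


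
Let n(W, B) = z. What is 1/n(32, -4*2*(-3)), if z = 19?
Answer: 1/19 ≈ 0.052632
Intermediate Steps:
n(W, B) = 19
1/n(32, -4*2*(-3)) = 1/19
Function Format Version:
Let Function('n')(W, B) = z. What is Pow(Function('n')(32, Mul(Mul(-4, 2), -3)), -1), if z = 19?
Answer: Rational(1, 19) ≈ 0.052632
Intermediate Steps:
Function('n')(W, B) = 19
Pow(Function('n')(32, Mul(Mul(-4, 2), -3)), -1) = Pow(19, -1) = Rational(1, 19)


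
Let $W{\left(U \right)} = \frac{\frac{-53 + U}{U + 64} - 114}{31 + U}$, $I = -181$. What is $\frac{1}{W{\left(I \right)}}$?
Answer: $\frac{75}{56} \approx 1.3393$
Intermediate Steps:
$W{\left(U \right)} = \frac{-114 + \frac{-53 + U}{64 + U}}{31 + U}$ ($W{\left(U \right)} = \frac{\frac{-53 + U}{64 + U} - 114}{31 + U} = \frac{-114 + \frac{-53 + U}{64 + U}}{31 + U}$)
$\frac{1}{W{\left(I \right)}} = \frac{1}{\frac{1}{1984 + \left(-181\right)^{2} + 95 \left(-181\right)} \left(-7349 - -20453\right)} = \frac{1}{\frac{1}{1984 + 32761 - 17195} \left(-7349 + 20453\right)} = \frac{1}{\frac{1}{17550} \cdot 13104} = \frac{1}{\frac{56}{75}} = \frac{75}{56}$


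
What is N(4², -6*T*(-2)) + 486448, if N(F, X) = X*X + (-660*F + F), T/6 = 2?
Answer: 496640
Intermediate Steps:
T = 12 (T = 6*2 = 12)
N(F, X) = X² - 659*F
N(4², -6*T*(-2)) + 486448 = ((-6*12*(-2))² - 659*4²) + 486448 = ((-72*(-2))² - 659*16) + 486448 = (144² - 10544) + 486448 = (20736 - 10544) + 486448 = 10192 + 486448 = 496640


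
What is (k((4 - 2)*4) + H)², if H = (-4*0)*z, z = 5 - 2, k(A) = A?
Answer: 64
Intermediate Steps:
z = 3
H = 0 (H = -4*0*3 = 0*3 = 0)
(k((4 - 2)*4) + H)² = ((4 - 2)*4 + 0)² = (2*4 + 0)² = (8 + 0)² = 8² = 64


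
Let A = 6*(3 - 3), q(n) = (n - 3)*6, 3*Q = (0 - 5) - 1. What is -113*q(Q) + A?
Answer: 3390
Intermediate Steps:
Q = -2 (Q = ((0 - 5) - 1)/3 = (-5 - 1)/3 = (⅓)*(-6) = -2)
q(n) = -18 + 6*n (q(n) = (-3 + n)*6 = -18 + 6*n)
A = 0 (A = 6*0 = 0)
-113*q(Q) + A = -113*(-18 + 6*(-2)) + 0 = -113*(-18 - 12) + 0 = -113*(-30) + 0 = 3390 + 0 = 3390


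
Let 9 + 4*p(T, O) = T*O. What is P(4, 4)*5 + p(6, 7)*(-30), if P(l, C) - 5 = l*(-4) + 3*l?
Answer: -485/2 ≈ -242.50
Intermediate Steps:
P(l, C) = 5 - l (P(l, C) = 5 + (l*(-4) + 3*l) = 5 + (-4*l + 3*l) = 5 - l)
p(T, O) = -9/4 + O*T/4 (p(T, O) = -9/4 + (T*O)/4 = -9/4 + (O*T)/4 = -9/4 + O*T/4)
P(4, 4)*5 + p(6, 7)*(-30) = (5 - 1*4)*5 + (-9/4 + (1/4)*7*6)*(-30) = (5 - 4)*5 + (-9/4 + 21/2)*(-30) = 1*5 + (33/4)*(-30) = 5 - 495/2 = -485/2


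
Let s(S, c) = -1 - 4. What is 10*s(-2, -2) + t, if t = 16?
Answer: -34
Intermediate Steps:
s(S, c) = -5
10*s(-2, -2) + t = 10*(-5) + 16 = -50 + 16 = -34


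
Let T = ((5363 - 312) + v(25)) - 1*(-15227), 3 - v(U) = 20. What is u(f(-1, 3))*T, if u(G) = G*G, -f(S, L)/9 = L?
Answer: 14770269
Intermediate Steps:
f(S, L) = -9*L
v(U) = -17 (v(U) = 3 - 1*20 = 3 - 20 = -17)
u(G) = G²
T = 20261 (T = ((5363 - 312) - 17) - 1*(-15227) = (5051 - 17) + 15227 = 5034 + 15227 = 20261)
u(f(-1, 3))*T = (-9*3)²*20261 = (-27)²*20261 = 729*20261 = 14770269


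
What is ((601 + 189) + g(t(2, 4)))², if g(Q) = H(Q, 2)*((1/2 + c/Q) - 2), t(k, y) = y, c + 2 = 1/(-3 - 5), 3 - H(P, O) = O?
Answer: 635796225/1024 ≈ 6.2090e+5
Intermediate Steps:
H(P, O) = 3 - O
c = -17/8 (c = -2 + 1/(-3 - 5) = -2 + 1/(-8) = -2 - ⅛ = -17/8 ≈ -2.1250)
g(Q) = -3/2 - 17/(8*Q) (g(Q) = (3 - 1*2)*((1/2 - 17/(8*Q)) - 2) = (3 - 2)*((1*(½) - 17/(8*Q)) - 2) = 1*((½ - 17/(8*Q)) - 2) = 1*(-3/2 - 17/(8*Q)) = -3/2 - 17/(8*Q))
((601 + 189) + g(t(2, 4)))² = ((601 + 189) + (⅛)*(-17 - 12*4)/4)² = (790 + (⅛)*(¼)*(-17 - 48))² = (790 + (⅛)*(¼)*(-65))² = (790 - 65/32)² = (25215/32)² = 635796225/1024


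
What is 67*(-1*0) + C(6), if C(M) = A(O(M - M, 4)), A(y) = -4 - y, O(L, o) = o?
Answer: -8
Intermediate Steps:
C(M) = -8 (C(M) = -4 - 1*4 = -4 - 4 = -8)
67*(-1*0) + C(6) = 67*(-1*0) - 8 = 67*0 - 8 = 0 - 8 = -8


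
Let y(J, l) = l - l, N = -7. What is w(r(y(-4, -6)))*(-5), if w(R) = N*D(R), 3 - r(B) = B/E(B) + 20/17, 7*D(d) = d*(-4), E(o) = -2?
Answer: -620/17 ≈ -36.471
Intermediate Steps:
y(J, l) = 0
D(d) = -4*d/7 (D(d) = (d*(-4))/7 = (-4*d)/7 = -4*d/7)
r(B) = 31/17 + B/2 (r(B) = 3 - (B/(-2) + 20/17) = 3 - (B*(-½) + 20*(1/17)) = 3 - (-B/2 + 20/17) = 3 - (20/17 - B/2) = 3 + (-20/17 + B/2) = 31/17 + B/2)
w(R) = 4*R (w(R) = -(-4)*R = 4*R)
w(r(y(-4, -6)))*(-5) = (4*(31/17 + (½)*0))*(-5) = (4*(31/17 + 0))*(-5) = (4*(31/17))*(-5) = (124/17)*(-5) = -620/17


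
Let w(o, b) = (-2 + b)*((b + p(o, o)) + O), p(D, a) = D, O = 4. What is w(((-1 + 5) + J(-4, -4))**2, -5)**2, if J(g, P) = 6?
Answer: 480249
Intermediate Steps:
w(o, b) = (-2 + b)*(4 + b + o) (w(o, b) = (-2 + b)*((b + o) + 4) = (-2 + b)*(4 + b + o))
w(((-1 + 5) + J(-4, -4))**2, -5)**2 = (-8 + (-5)**2 - 2*((-1 + 5) + 6)**2 + 2*(-5) - 5*((-1 + 5) + 6)**2)**2 = (-8 + 25 - 2*(4 + 6)**2 - 10 - 5*(4 + 6)**2)**2 = (-8 + 25 - 2*10**2 - 10 - 5*10**2)**2 = (-8 + 25 - 2*100 - 10 - 5*100)**2 = (-8 + 25 - 200 - 10 - 500)**2 = (-693)**2 = 480249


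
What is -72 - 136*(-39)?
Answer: 5232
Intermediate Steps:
-72 - 136*(-39) = -72 + 5304 = 5232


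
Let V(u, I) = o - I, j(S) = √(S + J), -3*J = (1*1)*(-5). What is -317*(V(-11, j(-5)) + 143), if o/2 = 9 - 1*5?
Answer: -47867 + 317*I*√30/3 ≈ -47867.0 + 578.76*I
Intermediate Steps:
J = 5/3 (J = -1*1*(-5)/3 = -(-5)/3 = -⅓*(-5) = 5/3 ≈ 1.6667)
o = 8 (o = 2*(9 - 1*5) = 2*(9 - 5) = 2*4 = 8)
j(S) = √(5/3 + S) (j(S) = √(S + 5/3) = √(5/3 + S))
V(u, I) = 8 - I
-317*(V(-11, j(-5)) + 143) = -317*((8 - √(15 + 9*(-5))/3) + 143) = -317*((8 - √(15 - 45)/3) + 143) = -317*((8 - √(-30)/3) + 143) = -317*((8 - I*√30/3) + 143) = -317*(151 - I*√30/3) = -47867 + 317*I*√30/3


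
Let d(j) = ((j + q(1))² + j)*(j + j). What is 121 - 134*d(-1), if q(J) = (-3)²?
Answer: 17005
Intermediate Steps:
q(J) = 9
d(j) = 2*j*(j + (9 + j)²) (d(j) = ((j + 9)² + j)*(j + j) = ((9 + j)² + j)*(2*j) = (j + (9 + j)²)*(2*j) = 2*j*(j + (9 + j)²))
121 - 134*d(-1) = 121 - 268*(-1)*(-1 + (9 - 1)²) = 121 - 268*(-1)*(-1 + 8²) = 121 - 268*(-1)*(-1 + 64) = 121 - 268*(-1)*63 = 121 - 134*(-126) = 121 + 16884 = 17005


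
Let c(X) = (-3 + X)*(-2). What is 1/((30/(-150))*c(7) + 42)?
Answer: 5/218 ≈ 0.022936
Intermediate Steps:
c(X) = 6 - 2*X
1/((30/(-150))*c(7) + 42) = 1/((30/(-150))*(6 - 2*7) + 42) = 1/((30*(-1/150))*(6 - 14) + 42) = 1/(-⅕*(-8) + 42) = 1/(8/5 + 42) = 1/(218/5) = 5/218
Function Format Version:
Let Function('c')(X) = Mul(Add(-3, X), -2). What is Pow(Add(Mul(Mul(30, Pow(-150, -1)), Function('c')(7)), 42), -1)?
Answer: Rational(5, 218) ≈ 0.022936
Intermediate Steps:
Function('c')(X) = Add(6, Mul(-2, X))
Pow(Add(Mul(Mul(30, Pow(-150, -1)), Function('c')(7)), 42), -1) = Pow(Add(Mul(Mul(30, Pow(-150, -1)), Add(6, Mul(-2, 7))), 42), -1) = Pow(Add(Mul(Mul(30, Rational(-1, 150)), Add(6, -14)), 42), -1) = Pow(Add(Mul(Rational(-1, 5), -8), 42), -1) = Pow(Add(Rational(8, 5), 42), -1) = Pow(Rational(218, 5), -1) = Rational(5, 218)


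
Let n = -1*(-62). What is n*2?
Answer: 124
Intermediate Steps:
n = 62
n*2 = 62*2 = 124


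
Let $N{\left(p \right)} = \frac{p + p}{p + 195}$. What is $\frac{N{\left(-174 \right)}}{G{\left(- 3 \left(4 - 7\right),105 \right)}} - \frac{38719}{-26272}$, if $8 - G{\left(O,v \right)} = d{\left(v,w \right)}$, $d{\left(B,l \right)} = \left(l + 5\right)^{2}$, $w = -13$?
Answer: $\frac{2278175}{1287328} \approx 1.7697$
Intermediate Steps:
$d{\left(B,l \right)} = \left(5 + l\right)^{2}$
$G{\left(O,v \right)} = -56$ ($G{\left(O,v \right)} = 8 - \left(5 - 13\right)^{2} = 8 - \left(-8\right)^{2} = 8 - 64 = -56$)
$N{\left(p \right)} = \frac{2 p}{195 + p}$
$\frac{N{\left(-174 \right)}}{G{\left(- 3 \left(4 - 7\right),105 \right)}} - \frac{38719}{-26272} = \frac{2 \left(-174\right) \frac{1}{195 - 174}}{-56} - \frac{38719}{-26272} = 2 \left(-174\right) \frac{1}{21} \left(- \frac{1}{56}\right) - - \frac{38719}{26272} = 2 \left(-174\right) \frac{1}{21} \left(- \frac{1}{56}\right) + \frac{38719}{26272} = \left(- \frac{116}{7}\right) \left(- \frac{1}{56}\right) + \frac{38719}{26272} = \frac{29}{98} + \frac{38719}{26272} = \frac{2278175}{1287328}$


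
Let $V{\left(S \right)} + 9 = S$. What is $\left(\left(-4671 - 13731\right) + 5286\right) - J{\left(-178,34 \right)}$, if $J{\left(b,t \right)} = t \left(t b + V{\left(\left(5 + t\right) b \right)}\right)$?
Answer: $428986$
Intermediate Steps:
$V{\left(S \right)} = -9 + S$
$J{\left(b,t \right)} = t \left(-9 + b t + b \left(5 + t\right)\right)$ ($J{\left(b,t \right)} = t \left(t b + \left(-9 + \left(5 + t\right) b\right)\right) = t \left(b t + \left(-9 + b \left(5 + t\right)\right)\right) = t \left(-9 + b t + b \left(5 + t\right)\right)$)
$\left(\left(-4671 - 13731\right) + 5286\right) - J{\left(-178,34 \right)} = \left(\left(-4671 - 13731\right) + 5286\right) - 34 \left(-9 - 6052 - 178 \left(5 + 34\right)\right) = \left(-18402 + 5286\right) - 34 \left(-9 - 6052 - 6942\right) = -13116 - 34 \left(-9 - 6052 - 6942\right) = -13116 - 34 \left(-13003\right) = -13116 - -442102 = -13116 + 442102 = 428986$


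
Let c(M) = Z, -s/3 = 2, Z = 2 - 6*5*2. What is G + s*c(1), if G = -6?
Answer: 342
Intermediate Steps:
Z = -58 (Z = 2 - 30*2 = 2 - 1*60 = 2 - 60 = -58)
s = -6 (s = -3*2 = -6)
c(M) = -58
G + s*c(1) = -6 - 6*(-58) = -6 + 348 = 342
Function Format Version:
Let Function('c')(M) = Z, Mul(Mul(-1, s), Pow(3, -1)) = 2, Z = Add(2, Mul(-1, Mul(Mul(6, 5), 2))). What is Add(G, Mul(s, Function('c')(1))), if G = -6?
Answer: 342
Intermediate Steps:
Z = -58 (Z = Add(2, Mul(-1, Mul(30, 2))) = Add(2, Mul(-1, 60)) = Add(2, -60) = -58)
s = -6 (s = Mul(-3, 2) = -6)
Function('c')(M) = -58
Add(G, Mul(s, Function('c')(1))) = Add(-6, Mul(-6, -58)) = Add(-6, 348) = 342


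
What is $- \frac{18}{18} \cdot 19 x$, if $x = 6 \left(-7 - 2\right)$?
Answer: $1026$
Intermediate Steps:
$x = -54$ ($x = 6 \left(-9\right) = -54$)
$- \frac{18}{18} \cdot 19 x = - \frac{18}{18} \cdot 19 \left(-54\right) = \left(-18\right) \frac{1}{18} \cdot 19 \left(-54\right) = \left(-1\right) 19 \left(-54\right) = \left(-19\right) \left(-54\right) = 1026$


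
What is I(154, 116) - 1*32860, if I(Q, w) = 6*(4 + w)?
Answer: -32140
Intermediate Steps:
I(Q, w) = 24 + 6*w
I(154, 116) - 1*32860 = (24 + 6*116) - 1*32860 = (24 + 696) - 32860 = 720 - 32860 = -32140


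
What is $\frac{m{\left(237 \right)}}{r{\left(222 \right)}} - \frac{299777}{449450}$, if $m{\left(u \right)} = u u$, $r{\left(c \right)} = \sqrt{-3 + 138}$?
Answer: $- \frac{299777}{449450} + \frac{6241 \sqrt{15}}{5} \approx 4833.6$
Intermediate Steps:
$r{\left(c \right)} = 3 \sqrt{15}$ ($r{\left(c \right)} = \sqrt{135} = 3 \sqrt{15}$)
$m{\left(u \right)} = u^{2}$
$\frac{m{\left(237 \right)}}{r{\left(222 \right)}} - \frac{299777}{449450} = \frac{237^{2}}{3 \sqrt{15}} - \frac{299777}{449450} = 56169 \frac{\sqrt{15}}{45} - \frac{299777}{449450} = \frac{6241 \sqrt{15}}{5} - \frac{299777}{449450} = - \frac{299777}{449450} + \frac{6241 \sqrt{15}}{5}$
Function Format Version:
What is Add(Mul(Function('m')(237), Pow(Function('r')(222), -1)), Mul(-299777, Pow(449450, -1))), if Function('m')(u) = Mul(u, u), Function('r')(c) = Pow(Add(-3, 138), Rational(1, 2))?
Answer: Add(Rational(-299777, 449450), Mul(Rational(6241, 5), Pow(15, Rational(1, 2)))) ≈ 4833.6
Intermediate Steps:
Function('r')(c) = Mul(3, Pow(15, Rational(1, 2))) (Function('r')(c) = Pow(135, Rational(1, 2)) = Mul(3, Pow(15, Rational(1, 2))))
Function('m')(u) = Pow(u, 2)
Add(Mul(Function('m')(237), Pow(Function('r')(222), -1)), Mul(-299777, Pow(449450, -1))) = Add(Mul(Pow(237, 2), Pow(Mul(3, Pow(15, Rational(1, 2))), -1)), Mul(-299777, Pow(449450, -1))) = Add(Mul(56169, Mul(Rational(1, 45), Pow(15, Rational(1, 2)))), Mul(-299777, Rational(1, 449450))) = Add(Mul(Rational(6241, 5), Pow(15, Rational(1, 2))), Rational(-299777, 449450)) = Add(Rational(-299777, 449450), Mul(Rational(6241, 5), Pow(15, Rational(1, 2))))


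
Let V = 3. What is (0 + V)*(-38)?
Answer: -114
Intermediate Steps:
(0 + V)*(-38) = (0 + 3)*(-38) = 3*(-38) = -114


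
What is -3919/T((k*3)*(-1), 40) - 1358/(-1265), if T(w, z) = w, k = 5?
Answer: 995581/3795 ≈ 262.34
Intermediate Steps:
-3919/T((k*3)*(-1), 40) - 1358/(-1265) = -3919/((5*3)*(-1)) - 1358/(-1265) = -3919/(15*(-1)) - 1358*(-1/1265) = -3919/(-15) + 1358/1265 = -3919*(-1/15) + 1358/1265 = 3919/15 + 1358/1265 = 995581/3795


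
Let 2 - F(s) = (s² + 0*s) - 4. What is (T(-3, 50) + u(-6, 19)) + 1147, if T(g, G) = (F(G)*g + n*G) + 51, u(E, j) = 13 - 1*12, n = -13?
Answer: 8031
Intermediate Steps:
u(E, j) = 1 (u(E, j) = 13 - 12 = 1)
F(s) = 6 - s² (F(s) = 2 - ((s² + 0*s) - 4) = 2 - ((s² + 0) - 4) = 2 - (s² - 4) = 2 - (-4 + s²) = 2 + (4 - s²) = 6 - s²)
T(g, G) = 51 - 13*G + g*(6 - G²) (T(g, G) = ((6 - G²)*g - 13*G) + 51 = (g*(6 - G²) - 13*G) + 51 = (-13*G + g*(6 - G²)) + 51 = 51 - 13*G + g*(6 - G²))
(T(-3, 50) + u(-6, 19)) + 1147 = ((51 - 13*50 - 1*(-3)*(-6 + 50²)) + 1) + 1147 = ((51 - 650 - 1*(-3)*(-6 + 2500)) + 1) + 1147 = ((51 - 650 - 1*(-3)*2494) + 1) + 1147 = ((51 - 650 + 7482) + 1) + 1147 = (6883 + 1) + 1147 = 6884 + 1147 = 8031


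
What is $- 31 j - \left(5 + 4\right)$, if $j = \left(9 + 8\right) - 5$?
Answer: $-381$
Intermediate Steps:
$j = 12$ ($j = 17 - 5 = 12$)
$- 31 j - \left(5 + 4\right) = \left(-31\right) 12 - \left(5 + 4\right) = -372 - 9 = -381$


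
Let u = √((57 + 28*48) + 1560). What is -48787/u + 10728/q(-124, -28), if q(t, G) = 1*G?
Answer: -2682/7 - 48787*√329/987 ≈ -1279.7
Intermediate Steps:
q(t, G) = G
u = 3*√329 (u = √((57 + 1344) + 1560) = √(1401 + 1560) = √2961 = 3*√329 ≈ 54.415)
-48787/u + 10728/q(-124, -28) = -48787*√329/987 + 10728/(-28) = -48787*√329/987 + 10728*(-1/28) = -48787*√329/987 - 2682/7 = -2682/7 - 48787*√329/987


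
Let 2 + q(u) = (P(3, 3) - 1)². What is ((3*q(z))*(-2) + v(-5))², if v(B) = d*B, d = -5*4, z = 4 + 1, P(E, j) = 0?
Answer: 11236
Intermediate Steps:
z = 5
q(u) = -1 (q(u) = -2 + (0 - 1)² = -2 + (-1)² = -2 + 1 = -1)
d = -20
v(B) = -20*B
((3*q(z))*(-2) + v(-5))² = ((3*(-1))*(-2) - 20*(-5))² = (-3*(-2) + 100)² = (6 + 100)² = 106² = 11236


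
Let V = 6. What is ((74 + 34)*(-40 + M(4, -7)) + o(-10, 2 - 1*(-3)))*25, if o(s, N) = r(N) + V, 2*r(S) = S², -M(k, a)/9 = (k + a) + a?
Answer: 270925/2 ≈ 1.3546e+5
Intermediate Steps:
M(k, a) = -18*a - 9*k (M(k, a) = -9*((k + a) + a) = -9*((a + k) + a) = -9*(k + 2*a) = -18*a - 9*k)
r(S) = S²/2
o(s, N) = 6 + N²/2 (o(s, N) = N²/2 + 6 = 6 + N²/2)
((74 + 34)*(-40 + M(4, -7)) + o(-10, 2 - 1*(-3)))*25 = ((74 + 34)*(-40 + (-18*(-7) - 9*4)) + (6 + (2 - 1*(-3))²/2))*25 = (108*(-40 + (126 - 36)) + (6 + (2 + 3)²/2))*25 = (108*(-40 + 90) + (6 + (½)*5²))*25 = (108*50 + (6 + (½)*25))*25 = (5400 + (6 + 25/2))*25 = (5400 + 37/2)*25 = (10837/2)*25 = 270925/2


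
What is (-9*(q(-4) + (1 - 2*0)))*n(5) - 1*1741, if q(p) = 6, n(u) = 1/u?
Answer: -8768/5 ≈ -1753.6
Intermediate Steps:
(-9*(q(-4) + (1 - 2*0)))*n(5) - 1*1741 = -9*(6 + (1 - 2*0))/5 - 1*1741 = -9*(6 + (1 + 0))*(⅕) - 1741 = -9*(6 + 1)*(⅕) - 1741 = -9*7*(⅕) - 1741 = -63*⅕ - 1741 = -63/5 - 1741 = -8768/5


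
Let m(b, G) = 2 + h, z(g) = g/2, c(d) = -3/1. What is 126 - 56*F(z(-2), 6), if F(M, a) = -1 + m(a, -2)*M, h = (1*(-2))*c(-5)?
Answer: 630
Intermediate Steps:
c(d) = -3 (c(d) = -3*1 = -3)
h = 6 (h = (1*(-2))*(-3) = -2*(-3) = 6)
z(g) = g/2 (z(g) = g*(½) = g/2)
m(b, G) = 8 (m(b, G) = 2 + 6 = 8)
F(M, a) = -1 + 8*M
126 - 56*F(z(-2), 6) = 126 - 56*(-1 + 8*((½)*(-2))) = 126 - 56*(-1 + 8*(-1)) = 126 - 56*(-1 - 8) = 126 - 56*(-9) = 126 + 504 = 630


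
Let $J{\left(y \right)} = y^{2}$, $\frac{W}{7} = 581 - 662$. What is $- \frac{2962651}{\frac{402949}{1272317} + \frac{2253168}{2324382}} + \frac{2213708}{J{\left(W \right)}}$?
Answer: $- \frac{67065452243623140365497}{29112752929808583} \approx -2.3036 \cdot 10^{6}$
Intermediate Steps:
$W = -567$ ($W = 7 \left(581 - 662\right) = 7 \left(-81\right) = -567$)
$- \frac{2962651}{\frac{402949}{1272317} + \frac{2253168}{2324382}} + \frac{2213708}{J{\left(W \right)}} = - \frac{2962651}{\frac{402949}{1272317} + \frac{2253168}{2324382}} + \frac{2213708}{\left(-567\right)^{2}} = - \frac{2962651}{402949 \cdot \frac{1}{1272317} + 2253168 \cdot \frac{1}{2324382}} + \frac{2213708}{321489} = - \frac{2962651}{\frac{402949}{1272317} + \frac{375528}{387397}} + 2213708 \cdot \frac{1}{321489} = - \frac{2962651}{\frac{633891892129}{492891788849}} + \frac{316244}{45927} = \left(-2962651\right) \frac{492891788849}{633891892129} + \frac{316244}{45927} = - \frac{1460266351125278699}{633891892129} + \frac{316244}{45927} = - \frac{67065452243623140365497}{29112752929808583}$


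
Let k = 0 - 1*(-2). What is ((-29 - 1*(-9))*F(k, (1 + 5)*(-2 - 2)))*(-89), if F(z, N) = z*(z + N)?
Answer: -78320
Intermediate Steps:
k = 2 (k = 0 + 2 = 2)
F(z, N) = z*(N + z)
((-29 - 1*(-9))*F(k, (1 + 5)*(-2 - 2)))*(-89) = ((-29 - 1*(-9))*(2*((1 + 5)*(-2 - 2) + 2)))*(-89) = ((-29 + 9)*(2*(6*(-4) + 2)))*(-89) = -40*(-24 + 2)*(-89) = -40*(-22)*(-89) = -20*(-44)*(-89) = 880*(-89) = -78320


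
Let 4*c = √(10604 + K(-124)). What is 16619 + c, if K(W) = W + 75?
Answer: 16619 + √10555/4 ≈ 16645.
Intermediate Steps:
K(W) = 75 + W
c = √10555/4 (c = √(10604 + (75 - 124))/4 = √(10604 - 49)/4 = √10555/4 ≈ 25.684)
16619 + c = 16619 + √10555/4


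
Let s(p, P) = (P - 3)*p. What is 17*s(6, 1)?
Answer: -204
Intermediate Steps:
s(p, P) = p*(-3 + P) (s(p, P) = (-3 + P)*p = p*(-3 + P))
17*s(6, 1) = 17*(6*(-3 + 1)) = 17*(6*(-2)) = 17*(-12) = -204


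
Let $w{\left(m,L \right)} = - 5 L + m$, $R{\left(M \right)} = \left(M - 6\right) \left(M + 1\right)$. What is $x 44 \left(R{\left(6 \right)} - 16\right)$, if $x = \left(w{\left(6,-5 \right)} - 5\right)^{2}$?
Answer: $-475904$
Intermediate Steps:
$R{\left(M \right)} = \left(1 + M\right) \left(-6 + M\right)$ ($R{\left(M \right)} = \left(-6 + M\right) \left(1 + M\right) = \left(1 + M\right) \left(-6 + M\right)$)
$w{\left(m,L \right)} = m - 5 L$
$x = 676$ ($x = \left(\left(6 - -25\right) - 5\right)^{2} = \left(\left(6 + 25\right) - 5\right)^{2} = \left(31 - 5\right)^{2} = 26^{2} = 676$)
$x 44 \left(R{\left(6 \right)} - 16\right) = 676 \cdot 44 \left(\left(-6 + 6^{2} - 30\right) - 16\right) = 676 \cdot 44 \left(\left(-6 + 36 - 30\right) - 16\right) = 676 \cdot 44 \left(0 - 16\right) = 676 \cdot 44 \left(-16\right) = 676 \left(-704\right) = -475904$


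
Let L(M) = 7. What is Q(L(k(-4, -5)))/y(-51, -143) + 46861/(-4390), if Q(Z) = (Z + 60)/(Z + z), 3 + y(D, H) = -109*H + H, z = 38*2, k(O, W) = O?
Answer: -60056904053/5626237170 ≈ -10.674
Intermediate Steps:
z = 76
y(D, H) = -3 - 108*H (y(D, H) = -3 + (-109*H + H) = -3 - 108*H)
Q(Z) = (60 + Z)/(76 + Z) (Q(Z) = (Z + 60)/(Z + 76) = (60 + Z)/(76 + Z))
Q(L(k(-4, -5)))/y(-51, -143) + 46861/(-4390) = ((60 + 7)/(76 + 7))/(-3 - 108*(-143)) + 46861/(-4390) = (67/83)/(-3 + 15444) + 46861*(-1/4390) = ((1/83)*67)/15441 - 46861/4390 = (67/83)*(1/15441) - 46861/4390 = 67/1281603 - 46861/4390 = -60056904053/5626237170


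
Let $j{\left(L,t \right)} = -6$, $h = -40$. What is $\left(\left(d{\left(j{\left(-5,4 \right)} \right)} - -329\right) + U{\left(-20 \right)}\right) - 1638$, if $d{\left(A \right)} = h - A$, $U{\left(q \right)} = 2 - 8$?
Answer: $-1349$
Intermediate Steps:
$U{\left(q \right)} = -6$ ($U{\left(q \right)} = 2 - 8 = -6$)
$d{\left(A \right)} = -40 - A$
$\left(\left(d{\left(j{\left(-5,4 \right)} \right)} - -329\right) + U{\left(-20 \right)}\right) - 1638 = \left(\left(\left(-40 - -6\right) - -329\right) - 6\right) - 1638 = \left(\left(\left(-40 + 6\right) + 329\right) - 6\right) - 1638 = \left(\left(-34 + 329\right) - 6\right) - 1638 = \left(295 - 6\right) - 1638 = 289 - 1638 = -1349$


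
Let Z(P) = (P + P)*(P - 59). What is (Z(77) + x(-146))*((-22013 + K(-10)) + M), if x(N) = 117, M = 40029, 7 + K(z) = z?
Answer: 51999111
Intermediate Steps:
K(z) = -7 + z
Z(P) = 2*P*(-59 + P) (Z(P) = (2*P)*(-59 + P) = 2*P*(-59 + P))
(Z(77) + x(-146))*((-22013 + K(-10)) + M) = (2*77*(-59 + 77) + 117)*((-22013 + (-7 - 10)) + 40029) = (2*77*18 + 117)*((-22013 - 17) + 40029) = (2772 + 117)*(-22030 + 40029) = 2889*17999 = 51999111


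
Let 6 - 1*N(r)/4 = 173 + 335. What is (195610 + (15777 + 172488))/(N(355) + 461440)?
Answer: 383875/459432 ≈ 0.83554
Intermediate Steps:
N(r) = -2008 (N(r) = 24 - 4*(173 + 335) = 24 - 4*508 = 24 - 2032 = -2008)
(195610 + (15777 + 172488))/(N(355) + 461440) = (195610 + (15777 + 172488))/(-2008 + 461440) = (195610 + 188265)/459432 = 383875*(1/459432) = 383875/459432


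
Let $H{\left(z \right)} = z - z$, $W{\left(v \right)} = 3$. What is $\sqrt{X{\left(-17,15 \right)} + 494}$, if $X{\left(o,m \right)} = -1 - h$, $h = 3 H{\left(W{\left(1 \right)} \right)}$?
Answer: $\sqrt{493} \approx 22.204$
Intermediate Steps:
$H{\left(z \right)} = 0$
$h = 0$ ($h = 3 \cdot 0 = 0$)
$X{\left(o,m \right)} = -1$ ($X{\left(o,m \right)} = -1 - 0 = -1 + 0 = -1$)
$\sqrt{X{\left(-17,15 \right)} + 494} = \sqrt{-1 + 494} = \sqrt{493}$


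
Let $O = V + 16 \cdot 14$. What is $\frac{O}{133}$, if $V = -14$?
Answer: $\frac{30}{19} \approx 1.5789$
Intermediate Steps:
$O = 210$ ($O = -14 + 16 \cdot 14 = -14 + 224 = 210$)
$\frac{O}{133} = \frac{210}{133} = 210 \cdot \frac{1}{133} = \frac{30}{19}$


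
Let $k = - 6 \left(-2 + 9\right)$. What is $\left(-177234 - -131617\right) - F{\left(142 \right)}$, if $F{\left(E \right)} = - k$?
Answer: $-45659$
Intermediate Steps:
$k = -42$ ($k = \left(-6\right) 7 = -42$)
$F{\left(E \right)} = 42$ ($F{\left(E \right)} = \left(-1\right) \left(-42\right) = 42$)
$\left(-177234 - -131617\right) - F{\left(142 \right)} = \left(-177234 - -131617\right) - 42 = \left(-177234 + 131617\right) - 42 = -45617 - 42 = -45659$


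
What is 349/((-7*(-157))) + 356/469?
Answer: 11325/10519 ≈ 1.0766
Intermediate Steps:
349/((-7*(-157))) + 356/469 = 349/1099 + 356*(1/469) = 349*(1/1099) + 356/469 = 349/1099 + 356/469 = 11325/10519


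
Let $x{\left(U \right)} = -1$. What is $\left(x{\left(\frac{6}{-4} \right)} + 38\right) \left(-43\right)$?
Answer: $-1591$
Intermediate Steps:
$\left(x{\left(\frac{6}{-4} \right)} + 38\right) \left(-43\right) = \left(-1 + 38\right) \left(-43\right) = 37 \left(-43\right) = -1591$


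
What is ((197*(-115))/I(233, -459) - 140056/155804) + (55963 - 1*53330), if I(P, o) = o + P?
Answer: 24052625899/8802926 ≈ 2732.3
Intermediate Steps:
I(P, o) = P + o
((197*(-115))/I(233, -459) - 140056/155804) + (55963 - 1*53330) = ((197*(-115))/(233 - 459) - 140056/155804) + (55963 - 1*53330) = (-22655/(-226) - 140056*1/155804) + (55963 - 53330) = (-22655*(-1/226) - 35014/38951) + 2633 = (22655/226 - 35014/38951) + 2633 = 874521741/8802926 + 2633 = 24052625899/8802926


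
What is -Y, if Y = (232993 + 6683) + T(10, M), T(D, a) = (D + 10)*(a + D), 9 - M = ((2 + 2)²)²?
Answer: -234936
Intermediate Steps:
M = -247 (M = 9 - ((2 + 2)²)² = 9 - (4²)² = 9 - 1*16² = 9 - 1*256 = 9 - 256 = -247)
T(D, a) = (10 + D)*(D + a)
Y = 234936 (Y = (232993 + 6683) + (10² + 10*10 + 10*(-247) + 10*(-247)) = 239676 + (100 + 100 - 2470 - 2470) = 239676 - 4740 = 234936)
-Y = -1*234936 = -234936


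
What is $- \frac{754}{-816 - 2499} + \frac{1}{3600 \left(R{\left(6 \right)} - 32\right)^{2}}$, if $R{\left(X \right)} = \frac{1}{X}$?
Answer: $\frac{42318011}{186053100} \approx 0.22745$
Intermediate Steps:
$- \frac{754}{-816 - 2499} + \frac{1}{3600 \left(R{\left(6 \right)} - 32\right)^{2}} = - \frac{754}{-816 - 2499} + \frac{1}{3600 \left(\frac{1}{6} - 32\right)^{2}} = - \frac{754}{-3315} + \frac{1}{3600 \left(- \frac{191}{6}\right)^{2}} = \left(-754\right) \left(- \frac{1}{3315}\right) + \frac{1}{3600 \cdot \frac{36481}{36}} = \frac{58}{255} + \frac{1}{3600} \cdot \frac{36}{36481} = \frac{58}{255} + \frac{1}{3648100} = \frac{42318011}{186053100}$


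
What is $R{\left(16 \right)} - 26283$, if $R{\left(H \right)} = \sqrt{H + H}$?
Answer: $-26283 + 4 \sqrt{2} \approx -26277.0$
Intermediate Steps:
$R{\left(H \right)} = \sqrt{2} \sqrt{H}$ ($R{\left(H \right)} = \sqrt{2 H} = \sqrt{2} \sqrt{H}$)
$R{\left(16 \right)} - 26283 = \sqrt{2} \sqrt{16} - 26283 = \sqrt{2} \cdot 4 - 26283 = 4 \sqrt{2} - 26283 = -26283 + 4 \sqrt{2}$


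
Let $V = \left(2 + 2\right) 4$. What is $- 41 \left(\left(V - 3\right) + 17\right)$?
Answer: $-1230$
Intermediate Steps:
$V = 16$ ($V = 4 \cdot 4 = 16$)
$- 41 \left(\left(V - 3\right) + 17\right) = - 41 \left(\left(16 - 3\right) + 17\right) = - 41 \left(13 + 17\right) = \left(-41\right) 30 = -1230$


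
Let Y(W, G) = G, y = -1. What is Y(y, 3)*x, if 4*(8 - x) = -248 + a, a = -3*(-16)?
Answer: 174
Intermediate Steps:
a = 48
x = 58 (x = 8 - (-248 + 48)/4 = 8 - 1/4*(-200) = 8 + 50 = 58)
Y(y, 3)*x = 3*58 = 174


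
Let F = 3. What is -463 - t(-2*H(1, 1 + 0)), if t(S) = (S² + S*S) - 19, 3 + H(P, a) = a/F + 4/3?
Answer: -4124/9 ≈ -458.22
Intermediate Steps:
H(P, a) = -5/3 + a/3 (H(P, a) = -3 + (a/3 + 4/3) = -3 + (4/3 + a/3) = -5/3 + a/3)
t(S) = -19 + 2*S² (t(S) = (S² + S²) - 19 = 2*S² - 19 = -19 + 2*S²)
-463 - t(-2*H(1, 1 + 0)) = -463 - (-19 + 2*(-2*(-5/3 + (1 + 0)/3))²) = -463 - (-19 + 2*(-2*(-5/3 + (⅓)*1))²) = -463 - (-19 + 2*(-2*(-5/3 + ⅓))²) = -463 - (-19 + 2*(-2*(-4/3))²) = -463 - (-19 + 2*(8/3)²) = -463 - (-19 + 2*(64/9)) = -463 - (-19 + 128/9) = -463 - 1*(-43/9) = -463 + 43/9 = -4124/9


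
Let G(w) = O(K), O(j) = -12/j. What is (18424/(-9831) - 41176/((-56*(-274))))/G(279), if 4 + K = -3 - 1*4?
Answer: -945311279/226270296 ≈ -4.1778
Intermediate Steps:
K = -11 (K = -4 + (-3 - 1*4) = -4 + (-3 - 4) = -4 - 7 = -11)
G(w) = 12/11 (G(w) = -12/(-11) = -12*(-1/11) = 12/11)
(18424/(-9831) - 41176/((-56*(-274))))/G(279) = (18424/(-9831) - 41176/((-56*(-274))))/(12/11) = (18424*(-1/9831) - 41176/15344)*(11/12) = (-18424/9831 - 41176*1/15344)*(11/12) = (-18424/9831 - 5147/1918)*(11/12) = -85937389/18855858*11/12 = -945311279/226270296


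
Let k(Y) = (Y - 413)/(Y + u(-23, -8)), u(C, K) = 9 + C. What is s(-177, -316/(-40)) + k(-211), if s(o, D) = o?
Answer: -13067/75 ≈ -174.23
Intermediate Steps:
k(Y) = (-413 + Y)/(-14 + Y) (k(Y) = (Y - 413)/(Y + (9 - 23)) = (-413 + Y)/(Y - 14) = (-413 + Y)/(-14 + Y))
s(-177, -316/(-40)) + k(-211) = -177 + (-413 - 211)/(-14 - 211) = -177 - 624/(-225) = -177 - 1/225*(-624) = -177 + 208/75 = -13067/75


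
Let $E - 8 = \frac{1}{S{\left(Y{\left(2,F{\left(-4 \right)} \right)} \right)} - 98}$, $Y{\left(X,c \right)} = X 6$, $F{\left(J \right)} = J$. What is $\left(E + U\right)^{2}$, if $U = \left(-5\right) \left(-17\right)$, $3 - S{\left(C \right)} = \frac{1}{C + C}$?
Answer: $\frac{44990227881}{5202961} \approx 8647.0$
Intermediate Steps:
$Y{\left(X,c \right)} = 6 X$
$S{\left(C \right)} = 3 - \frac{1}{2 C}$ ($S{\left(C \right)} = 3 - \frac{1}{C + C} = 3 - \frac{1}{2 C}$)
$E = \frac{18224}{2281}$ ($E = 8 + \frac{1}{\left(3 - \frac{1}{2 \cdot 6 \cdot 2}\right) - 98} = 8 + \frac{1}{\left(3 - \frac{1}{2 \cdot 12}\right) - 98} = 8 + \frac{1}{\left(3 - \frac{1}{24}\right) - 98} = 8 + \frac{1}{\frac{71}{24} - 98} = 8 + \frac{1}{- \frac{2281}{24}} = 8 - \frac{24}{2281} = \frac{18224}{2281} \approx 7.9895$)
$U = 85$
$\left(E + U\right)^{2} = \left(\frac{18224}{2281} + 85\right)^{2} = \left(\frac{212109}{2281}\right)^{2} = \frac{44990227881}{5202961}$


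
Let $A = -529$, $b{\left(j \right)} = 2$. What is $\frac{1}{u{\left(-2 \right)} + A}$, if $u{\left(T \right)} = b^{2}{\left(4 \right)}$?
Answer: $- \frac{1}{525} \approx -0.0019048$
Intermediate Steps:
$u{\left(T \right)} = 4$ ($u{\left(T \right)} = 2^{2} = 4$)
$\frac{1}{u{\left(-2 \right)} + A} = \frac{1}{4 - 529} = \frac{1}{-525} = - \frac{1}{525}$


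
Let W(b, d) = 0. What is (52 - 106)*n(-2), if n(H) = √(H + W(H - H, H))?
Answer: -54*I*√2 ≈ -76.368*I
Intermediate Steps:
n(H) = √H (n(H) = √(H + 0) = √H)
(52 - 106)*n(-2) = (52 - 106)*√(-2) = -54*I*√2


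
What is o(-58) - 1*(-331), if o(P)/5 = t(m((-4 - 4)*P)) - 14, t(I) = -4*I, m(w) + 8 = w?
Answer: -8859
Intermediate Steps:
m(w) = -8 + w
o(P) = 90 + 160*P (o(P) = 5*(-4*(-8 + (-4 - 4)*P) - 14) = 5*(-4*(-8 - 8*P) - 14) = 5*((32 + 32*P) - 14) = 5*(18 + 32*P) = 90 + 160*P)
o(-58) - 1*(-331) = (90 + 160*(-58)) - 1*(-331) = (90 - 9280) + 331 = -9190 + 331 = -8859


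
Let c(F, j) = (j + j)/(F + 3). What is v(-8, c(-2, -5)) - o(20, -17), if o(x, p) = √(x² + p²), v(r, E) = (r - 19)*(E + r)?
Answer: 486 - √689 ≈ 459.75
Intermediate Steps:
c(F, j) = 2*j/(3 + F) (c(F, j) = (2*j)/(3 + F) = 2*j/(3 + F))
v(r, E) = (-19 + r)*(E + r)
o(x, p) = √(p² + x²)
v(-8, c(-2, -5)) - o(20, -17) = ((-8)² - 38*(-5)/(3 - 2) - 19*(-8) + (2*(-5)/(3 - 2))*(-8)) - √((-17)² + 20²) = (64 - 38*(-5)/1 + 152 + (2*(-5)/1)*(-8)) - √(289 + 400) = (64 - 38*(-5) + 152 + (2*(-5)*1)*(-8)) - √689 = (64 - 19*(-10) + 152 - 10*(-8)) - √689 = (64 + 190 + 152 + 80) - √689 = 486 - √689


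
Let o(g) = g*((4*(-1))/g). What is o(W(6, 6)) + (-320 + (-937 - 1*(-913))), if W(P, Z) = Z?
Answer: -348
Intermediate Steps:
o(g) = -4 (o(g) = g*(-4/g) = -4)
o(W(6, 6)) + (-320 + (-937 - 1*(-913))) = -4 + (-320 + (-937 - 1*(-913))) = -4 + (-320 + (-937 + 913)) = -4 + (-320 - 24) = -4 - 344 = -348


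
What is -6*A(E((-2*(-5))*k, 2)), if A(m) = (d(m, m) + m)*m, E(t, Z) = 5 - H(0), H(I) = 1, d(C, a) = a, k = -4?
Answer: -192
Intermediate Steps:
E(t, Z) = 4 (E(t, Z) = 5 - 1*1 = 5 - 1 = 4)
A(m) = 2*m² (A(m) = (m + m)*m = (2*m)*m = 2*m²)
-6*A(E((-2*(-5))*k, 2)) = -12*4² = -12*16 = -6*32 = -192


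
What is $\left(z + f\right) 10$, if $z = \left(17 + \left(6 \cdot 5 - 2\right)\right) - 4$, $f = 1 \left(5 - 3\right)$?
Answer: $430$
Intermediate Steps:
$f = 2$ ($f = 1 \cdot 2 = 2$)
$z = 41$ ($z = \left(17 + \left(30 - 2\right)\right) - 4 = \left(17 + 28\right) - 4 = 45 - 4 = 41$)
$\left(z + f\right) 10 = \left(41 + 2\right) 10 = 43 \cdot 10 = 430$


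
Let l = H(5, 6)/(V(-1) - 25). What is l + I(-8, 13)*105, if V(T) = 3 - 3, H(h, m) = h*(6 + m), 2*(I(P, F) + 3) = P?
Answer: -3687/5 ≈ -737.40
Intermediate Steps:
I(P, F) = -3 + P/2
V(T) = 0
l = -12/5 (l = (5*(6 + 6))/(0 - 25) = (5*12)/(-25) = 60*(-1/25) = -12/5 ≈ -2.4000)
l + I(-8, 13)*105 = -12/5 + (-3 + (½)*(-8))*105 = -12/5 + (-3 - 4)*105 = -12/5 - 7*105 = -12/5 - 735 = -3687/5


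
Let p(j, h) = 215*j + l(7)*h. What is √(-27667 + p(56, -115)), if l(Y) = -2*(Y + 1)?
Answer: I*√13787 ≈ 117.42*I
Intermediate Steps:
l(Y) = -2 - 2*Y (l(Y) = -2*(1 + Y) = -2 - 2*Y)
p(j, h) = -16*h + 215*j (p(j, h) = 215*j + (-2 - 2*7)*h = 215*j + (-2 - 14)*h = 215*j - 16*h = -16*h + 215*j)
√(-27667 + p(56, -115)) = √(-27667 + (-16*(-115) + 215*56)) = √(-27667 + (1840 + 12040)) = √(-27667 + 13880) = √(-13787) = I*√13787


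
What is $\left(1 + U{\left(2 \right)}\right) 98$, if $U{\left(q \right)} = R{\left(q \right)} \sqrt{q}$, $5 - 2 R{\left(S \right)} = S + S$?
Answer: $98 + 49 \sqrt{2} \approx 167.3$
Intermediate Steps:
$R{\left(S \right)} = \frac{5}{2} - S$ ($R{\left(S \right)} = \frac{5}{2} - \frac{S + S}{2} = \frac{5}{2} - \frac{2 S}{2} = \frac{5}{2} - S$)
$U{\left(q \right)} = \sqrt{q} \left(\frac{5}{2} - q\right)$ ($U{\left(q \right)} = \left(\frac{5}{2} - q\right) \sqrt{q} = \sqrt{q} \left(\frac{5}{2} - q\right)$)
$\left(1 + U{\left(2 \right)}\right) 98 = \left(1 + \sqrt{2} \left(\frac{5}{2} - 2\right)\right) 98 = \left(1 + \sqrt{2} \cdot \frac{1}{2}\right) 98 = \left(1 + \frac{\sqrt{2}}{2}\right) 98 = 98 + 49 \sqrt{2}$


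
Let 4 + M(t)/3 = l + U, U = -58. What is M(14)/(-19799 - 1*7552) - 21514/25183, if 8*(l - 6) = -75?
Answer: -1555974395/1836747288 ≈ -0.84714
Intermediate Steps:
l = -27/8 (l = 6 + (⅛)*(-75) = 6 - 75/8 = -27/8 ≈ -3.3750)
M(t) = -1569/8 (M(t) = -12 + 3*(-27/8 - 58) = -12 + 3*(-491/8) = -12 - 1473/8 = -1569/8)
M(14)/(-19799 - 1*7552) - 21514/25183 = -1569/(8*(-19799 - 1*7552)) - 21514/25183 = -1569/(8*(-19799 - 7552)) - 21514*1/25183 = -1569/8/(-27351) - 21514/25183 = -1569/8*(-1/27351) - 21514/25183 = 523/72936 - 21514/25183 = -1555974395/1836747288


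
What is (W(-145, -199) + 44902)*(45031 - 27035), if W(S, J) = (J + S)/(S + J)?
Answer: 808074388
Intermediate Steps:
W(S, J) = 1 (W(S, J) = (J + S)/(J + S) = 1)
(W(-145, -199) + 44902)*(45031 - 27035) = (1 + 44902)*(45031 - 27035) = 44903*17996 = 808074388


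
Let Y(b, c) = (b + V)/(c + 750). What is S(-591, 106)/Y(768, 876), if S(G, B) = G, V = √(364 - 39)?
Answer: -738021888/589499 + 4804830*√13/589499 ≈ -1222.6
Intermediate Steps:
V = 5*√13 (V = √325 = 5*√13 ≈ 18.028)
Y(b, c) = (b + 5*√13)/(750 + c) (Y(b, c) = (b + 5*√13)/(c + 750) = (b + 5*√13)/(750 + c))
S(-591, 106)/Y(768, 876) = -591*(750 + 876)/(768 + 5*√13) = -591*1626/(768 + 5*√13) = -591/(128/271 + 5*√13/1626)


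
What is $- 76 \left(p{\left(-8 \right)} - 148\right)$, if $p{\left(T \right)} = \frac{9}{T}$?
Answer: $\frac{22667}{2} \approx 11334.0$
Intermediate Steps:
$- 76 \left(p{\left(-8 \right)} - 148\right) = - 76 \left(\frac{9}{-8} - 148\right) = - 76 \left(9 \left(- \frac{1}{8}\right) - 148\right) = - 76 \left(- \frac{9}{8} - 148\right) = \left(-76\right) \left(- \frac{1193}{8}\right) = \frac{22667}{2}$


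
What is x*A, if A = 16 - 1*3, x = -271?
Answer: -3523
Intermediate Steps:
A = 13 (A = 16 - 3 = 13)
x*A = -271*13 = -3523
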